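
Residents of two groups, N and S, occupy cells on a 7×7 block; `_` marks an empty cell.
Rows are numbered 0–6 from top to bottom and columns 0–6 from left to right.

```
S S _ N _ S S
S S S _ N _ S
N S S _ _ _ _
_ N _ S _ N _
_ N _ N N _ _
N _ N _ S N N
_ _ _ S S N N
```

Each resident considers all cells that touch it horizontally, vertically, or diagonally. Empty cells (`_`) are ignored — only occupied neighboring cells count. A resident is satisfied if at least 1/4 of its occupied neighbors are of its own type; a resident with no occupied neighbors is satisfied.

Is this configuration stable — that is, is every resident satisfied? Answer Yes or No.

Yes

Row 0: (0,0)S 3/3 ✓ · (0,1)S 4/4 ✓ · (0,3)N 1/2 ✓ · (0,5)S 2/3 ✓ · (0,6)S 2/2 ✓
Row 1: (1,0)S 4/5 ✓ · (1,1)S 6/7 ✓ · (1,2)S 4/5 ✓ · (1,4)N 1/2 ✓ · (1,6)S 2/2 ✓
Row 2: (2,0)N 1/4 ✓ · (2,1)S 4/6 ✓ · (2,2)S 4/5 ✓
Row 3: (3,1)N 2/4 ✓ · (3,3)S 1/3 ✓ · (3,5)N 1/1 ✓
Row 4: (4,1)N 3/3 ✓ · (4,3)N 2/4 ✓ · (4,4)N 3/5 ✓
Row 5: (5,0)N 1/1 ✓ · (5,2)N 2/3 ✓ · (5,4)S 2/6 ✓ · (5,5)N 4/6 ✓ · (5,6)N 3/3 ✓
Row 6: (6,3)S 2/3 ✓ · (6,4)S 2/4 ✓ · (6,5)N 3/5 ✓ · (6,6)N 3/3 ✓
All meet the threshold, so the configuration is stable.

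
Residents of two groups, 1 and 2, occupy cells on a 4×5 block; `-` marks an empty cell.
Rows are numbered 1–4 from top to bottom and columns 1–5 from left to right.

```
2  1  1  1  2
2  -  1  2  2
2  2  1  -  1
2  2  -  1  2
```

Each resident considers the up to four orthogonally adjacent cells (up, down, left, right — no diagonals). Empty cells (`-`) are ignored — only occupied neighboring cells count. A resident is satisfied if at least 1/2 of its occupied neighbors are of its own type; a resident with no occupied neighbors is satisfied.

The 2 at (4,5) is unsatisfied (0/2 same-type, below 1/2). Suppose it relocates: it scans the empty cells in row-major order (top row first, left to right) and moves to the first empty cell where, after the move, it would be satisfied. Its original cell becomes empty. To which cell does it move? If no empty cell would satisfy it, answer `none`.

Vacating (4,5). Empty cells in order:
  (2,2): 2/4 same-type → satisfied — stop here.

(2,2)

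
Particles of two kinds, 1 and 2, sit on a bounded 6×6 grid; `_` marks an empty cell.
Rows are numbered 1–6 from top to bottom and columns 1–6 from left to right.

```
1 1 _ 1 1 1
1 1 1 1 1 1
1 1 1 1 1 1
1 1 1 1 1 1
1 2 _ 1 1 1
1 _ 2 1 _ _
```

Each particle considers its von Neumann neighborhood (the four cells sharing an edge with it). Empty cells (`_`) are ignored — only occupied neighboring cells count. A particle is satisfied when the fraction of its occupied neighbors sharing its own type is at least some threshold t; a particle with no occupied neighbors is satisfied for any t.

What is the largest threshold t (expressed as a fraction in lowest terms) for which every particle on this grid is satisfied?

0/1

(1,1)1 2/2
(1,2)1 2/2
(1,4)1 2/2
(1,5)1 3/3
(1,6)1 2/2
(2,1)1 3/3
(2,2)1 4/4
(2,3)1 3/3
(2,4)1 4/4
(2,5)1 4/4
(2,6)1 3/3
(3,1)1 3/3
(3,2)1 4/4
(3,3)1 4/4
(3,4)1 4/4
(3,5)1 4/4
(3,6)1 3/3
(4,1)1 3/3
(4,2)1 3/4
(4,3)1 3/3
(4,4)1 4/4
(4,5)1 4/4
(4,6)1 3/3
(5,1)1 2/3
(5,2)2 0/2
(5,4)1 3/3
(5,5)1 3/3
(5,6)1 2/2
(6,1)1 1/1
(6,3)2 0/1
(6,4)1 1/2
The smallest same-type fraction is 0/2 at (5,2), which reduces to 0/1. Any threshold above that leaves this particle unsatisfied.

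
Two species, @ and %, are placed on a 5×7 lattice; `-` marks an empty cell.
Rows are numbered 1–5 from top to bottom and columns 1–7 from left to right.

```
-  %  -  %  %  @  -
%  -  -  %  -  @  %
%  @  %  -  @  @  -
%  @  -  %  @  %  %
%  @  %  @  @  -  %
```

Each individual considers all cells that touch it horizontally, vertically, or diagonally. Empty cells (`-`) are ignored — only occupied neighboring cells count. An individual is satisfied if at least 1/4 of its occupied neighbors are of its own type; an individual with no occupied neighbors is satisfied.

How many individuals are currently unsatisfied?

Row 1: (1,2)% 1/1 ✓ · (1,4)% 2/2 ✓ · (1,5)% 2/4 ✓ · (1,6)@ 1/3 ✓
Row 2: (2,1)% 2/3 ✓ · (2,4)% 3/4 ✓ · (2,6)@ 3/5 ✓ · (2,7)% 0/3 ✗
Row 3: (3,1)% 2/4 ✓ · (3,2)@ 1/5 ✗ · (3,3)% 2/4 ✓ · (3,5)@ 3/6 ✓ · (3,6)@ 3/6 ✓
Row 4: (4,1)% 2/5 ✓ · (4,2)@ 2/7 ✓ · (4,4)% 2/6 ✓ · (4,5)@ 4/6 ✓ · (4,6)% 2/6 ✓ · (4,7)% 2/3 ✓
Row 5: (5,1)% 1/3 ✓ · (5,2)@ 1/4 ✓ · (5,3)% 1/4 ✓ · (5,4)@ 2/4 ✓ · (5,5)@ 2/4 ✓ · (5,7)% 2/2 ✓
Unsatisfied: (2,7), (3,2) — 2 in total.

2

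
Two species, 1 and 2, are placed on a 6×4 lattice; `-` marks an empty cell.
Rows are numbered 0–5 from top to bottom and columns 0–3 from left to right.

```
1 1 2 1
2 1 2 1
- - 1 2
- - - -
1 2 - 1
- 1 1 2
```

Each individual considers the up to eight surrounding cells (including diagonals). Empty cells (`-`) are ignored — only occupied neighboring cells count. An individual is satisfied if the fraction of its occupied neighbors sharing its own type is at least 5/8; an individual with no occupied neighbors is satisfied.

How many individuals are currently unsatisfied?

14

(0,0)1 2/3 satisfied
(0,1)1 2/5 not
(0,2)2 1/5 not
(0,3)1 1/3 not
(1,0)2 0/3 not
(1,1)1 3/6 not
(1,2)2 2/7 not
(1,3)1 2/5 not
(2,2)1 2/4 not
(2,3)2 1/3 not
(4,0)1 1/2 not
(4,1)2 0/3 not
(4,3)1 1/2 not
(5,1)1 2/3 satisfied
(5,2)1 2/4 not
(5,3)2 0/2 not
Unsatisfied: (0,1), (0,2), (0,3), (1,0), (1,1), (1,2), (1,3), (2,2), (2,3), (4,0), (4,1), (4,3), (5,2), (5,3) — 14 in total.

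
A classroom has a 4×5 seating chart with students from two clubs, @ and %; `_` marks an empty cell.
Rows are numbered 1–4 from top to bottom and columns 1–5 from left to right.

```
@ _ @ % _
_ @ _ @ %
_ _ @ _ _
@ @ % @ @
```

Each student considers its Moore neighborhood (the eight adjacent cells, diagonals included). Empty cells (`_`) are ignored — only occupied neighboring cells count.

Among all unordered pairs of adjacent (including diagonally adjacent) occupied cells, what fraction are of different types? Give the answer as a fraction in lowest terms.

Scan each occupied cell's neighbors to the right and below (and the two forward diagonals) so each pair is counted once.
Row 1: @(1,1)–@(2,2)= @(1,3)–%(1,4)≠ @(1,3)–@(2,4)= @(1,3)–@(2,2)= %(1,4)–@(2,4)≠ %(1,4)–%(2,5)=  → 2/6 unlike.
Row 2: @(2,2)–@(3,3)= @(2,4)–%(2,5)≠ @(2,4)–@(3,3)=  → 1/3 unlike.
Row 3: @(3,3)–%(4,3)≠ @(3,3)–@(4,4)= @(3,3)–@(4,2)=  → 1/3 unlike.
Row 4: @(4,1)–@(4,2)= @(4,2)–%(4,3)≠ %(4,3)–@(4,4)≠ @(4,4)–@(4,5)=  → 2/4 unlike.
Total adjacent occupied pairs: 16; unlike-type pairs: 6.
6/16 reduces to 3/8.

3/8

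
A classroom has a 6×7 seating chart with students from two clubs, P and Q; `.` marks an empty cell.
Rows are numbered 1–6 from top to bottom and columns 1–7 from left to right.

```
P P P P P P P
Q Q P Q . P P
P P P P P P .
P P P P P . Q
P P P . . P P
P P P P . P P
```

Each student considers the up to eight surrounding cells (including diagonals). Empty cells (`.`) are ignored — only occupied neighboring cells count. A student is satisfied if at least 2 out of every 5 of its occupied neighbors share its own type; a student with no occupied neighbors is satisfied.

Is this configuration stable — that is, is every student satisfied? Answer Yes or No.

(1,1)P 1/3 not
(1,2)P 3/5 satisfied
(1,3)P 3/5 satisfied
(1,4)P 3/4 satisfied
(1,5)P 3/4 satisfied
(1,6)P 4/4 satisfied
(1,7)P 3/3 satisfied
(2,1)Q 1/5 not
(2,2)Q 1/8 not
(2,3)P 6/8 satisfied
(2,4)Q 0/7 not
(2,6)P 6/6 satisfied
(2,7)P 4/4 satisfied
(3,1)P 3/5 satisfied
(3,2)P 6/8 satisfied
(3,3)P 6/8 satisfied
(3,4)P 6/7 satisfied
(3,5)P 5/6 satisfied
(3,6)P 4/5 satisfied
(4,1)P 5/5 satisfied
(4,2)P 8/8 satisfied
(4,3)P 7/7 satisfied
(4,4)P 6/6 satisfied
(4,5)P 5/5 satisfied
(4,7)Q 0/3 not
(5,1)P 5/5 satisfied
(5,2)P 8/8 satisfied
(5,3)P 7/7 satisfied
(5,6)P 4/5 satisfied
(5,7)P 3/4 satisfied
(6,1)P 3/3 satisfied
(6,2)P 5/5 satisfied
(6,3)P 4/4 satisfied
(6,4)P 2/2 satisfied
(6,6)P 3/3 satisfied
(6,7)P 3/3 satisfied
For instance (1,1) has only 1/3 same-type neighbors, below 2/5.

No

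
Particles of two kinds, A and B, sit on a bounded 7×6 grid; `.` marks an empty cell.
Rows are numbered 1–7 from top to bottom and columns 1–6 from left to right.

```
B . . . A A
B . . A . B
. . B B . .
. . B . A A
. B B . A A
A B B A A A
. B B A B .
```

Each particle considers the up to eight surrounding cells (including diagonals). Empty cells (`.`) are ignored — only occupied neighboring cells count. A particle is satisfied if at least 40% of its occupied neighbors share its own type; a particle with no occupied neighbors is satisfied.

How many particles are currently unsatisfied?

4

Row 1: (1,1)B 1/1 satisfied · (1,5)A 2/3 satisfied · (1,6)A 1/2 satisfied
Row 2: (2,1)B 1/1 satisfied · (2,4)A 1/3 not · (2,6)B 0/2 not
Row 3: (3,3)B 2/3 satisfied · (3,4)B 2/4 satisfied
Row 4: (4,3)B 4/4 satisfied · (4,5)A 3/4 satisfied · (4,6)A 3/3 satisfied
Row 5: (5,2)B 4/5 satisfied · (5,3)B 4/5 satisfied · (5,5)A 6/6 satisfied · (5,6)A 5/5 satisfied
Row 6: (6,1)A 0/3 not · (6,2)B 5/6 satisfied · (6,3)B 5/7 satisfied · (6,4)A 3/7 satisfied · (6,5)A 5/6 satisfied · (6,6)A 3/4 satisfied
Row 7: (7,2)B 3/4 satisfied · (7,3)B 3/5 satisfied · (7,4)A 2/5 satisfied · (7,5)B 0/4 not
Unsatisfied: (2,4), (2,6), (6,1), (7,5) — 4 in total.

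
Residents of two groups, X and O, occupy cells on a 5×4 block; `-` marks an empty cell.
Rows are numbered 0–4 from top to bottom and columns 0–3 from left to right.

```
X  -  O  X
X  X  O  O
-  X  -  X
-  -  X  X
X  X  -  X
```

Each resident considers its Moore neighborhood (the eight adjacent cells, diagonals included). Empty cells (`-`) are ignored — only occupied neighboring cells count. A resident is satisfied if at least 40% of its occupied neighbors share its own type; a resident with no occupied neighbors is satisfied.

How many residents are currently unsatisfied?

2

(0,0)X 2/2 ✓
(0,2)O 2/4 ✓
(0,3)X 0/3 ✗
(1,0)X 3/3 ✓
(1,1)X 3/5 ✓
(1,2)O 2/6 ✗
(1,3)O 2/4 ✓
(2,1)X 3/4 ✓
(2,3)X 2/4 ✓
(3,2)X 5/5 ✓
(3,3)X 3/3 ✓
(4,0)X 1/1 ✓
(4,1)X 2/2 ✓
(4,3)X 2/2 ✓
Unsatisfied: (0,3), (1,2) — 2 in total.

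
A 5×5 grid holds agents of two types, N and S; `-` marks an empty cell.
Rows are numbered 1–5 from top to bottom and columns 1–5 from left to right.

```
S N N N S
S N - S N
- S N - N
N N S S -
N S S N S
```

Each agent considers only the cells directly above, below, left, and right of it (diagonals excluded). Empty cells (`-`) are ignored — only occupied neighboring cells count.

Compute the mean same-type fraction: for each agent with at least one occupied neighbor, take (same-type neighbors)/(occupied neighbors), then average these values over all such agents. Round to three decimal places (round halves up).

Row 1: (1,1)S 1/2 · (1,2)N 2/3 · (1,3)N 2/2 · (1,4)N 1/3 · (1,5)S 0/2
Row 2: (2,1)S 1/2 · (2,2)N 1/3 · (2,4)S 0/2 · (2,5)N 1/3
Row 3: (3,2)S 0/3 · (3,3)N 0/2 · (3,5)N 1/1
Row 4: (4,1)N 2/2 · (4,2)N 1/4 · (4,3)S 2/4 · (4,4)S 1/2
Row 5: (5,1)N 1/2 · (5,2)S 1/3 · (5,3)S 2/3 · (5,4)N 0/3 · (5,5)S 0/1
Sum over 21 agents: 1/2 + 2/3 + 2/2 + 1/3 + 0/2 + 1/2 + 1/3 + 0/2 + 1/3 + 0/3 + 0/2 + 1/1 + 2/2 + 1/4 + 2/4 + 1/2 + 1/2 + 1/3 + 2/3 + 0/3 + 0/1 = 101/12; mean = 101/12 ÷ 21 = 101/252 = 0.400793… → 0.401.

0.401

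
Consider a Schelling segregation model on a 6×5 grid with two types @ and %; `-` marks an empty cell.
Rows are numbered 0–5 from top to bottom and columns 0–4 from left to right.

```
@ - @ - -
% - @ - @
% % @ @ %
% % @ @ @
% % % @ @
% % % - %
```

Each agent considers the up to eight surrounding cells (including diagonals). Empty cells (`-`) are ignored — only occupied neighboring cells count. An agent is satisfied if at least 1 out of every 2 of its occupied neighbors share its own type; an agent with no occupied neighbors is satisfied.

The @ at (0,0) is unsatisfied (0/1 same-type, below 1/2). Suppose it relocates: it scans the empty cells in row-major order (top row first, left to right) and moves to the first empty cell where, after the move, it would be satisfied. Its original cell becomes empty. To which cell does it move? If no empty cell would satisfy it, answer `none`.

Vacating (0,0). Empty cells in order:
  (0,1): 2/3 same-type → satisfied — stop here.

(0,1)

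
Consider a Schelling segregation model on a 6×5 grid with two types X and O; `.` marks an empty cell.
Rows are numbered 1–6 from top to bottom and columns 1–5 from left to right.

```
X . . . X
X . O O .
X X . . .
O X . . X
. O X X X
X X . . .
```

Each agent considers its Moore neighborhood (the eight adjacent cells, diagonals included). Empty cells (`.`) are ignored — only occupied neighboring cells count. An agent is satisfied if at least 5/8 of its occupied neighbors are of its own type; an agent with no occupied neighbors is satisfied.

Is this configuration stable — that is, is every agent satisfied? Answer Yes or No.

No

Row 1: (1,1)X 1/1 satisfied · (1,5)X 0/1 not
Row 2: (2,1)X 3/3 satisfied · (2,3)O 1/2 not · (2,4)O 1/2 not
Row 3: (3,1)X 3/4 satisfied · (3,2)X 3/5 not
Row 4: (4,1)O 1/4 not · (4,2)X 3/5 not · (4,5)X 2/2 satisfied
Row 5: (5,2)O 1/5 not · (5,3)X 3/4 satisfied · (5,4)X 3/3 satisfied · (5,5)X 2/2 satisfied
Row 6: (6,1)X 1/2 not · (6,2)X 2/3 satisfied
For instance (1,5) has only 0/1 same-type neighbors, below 5/8.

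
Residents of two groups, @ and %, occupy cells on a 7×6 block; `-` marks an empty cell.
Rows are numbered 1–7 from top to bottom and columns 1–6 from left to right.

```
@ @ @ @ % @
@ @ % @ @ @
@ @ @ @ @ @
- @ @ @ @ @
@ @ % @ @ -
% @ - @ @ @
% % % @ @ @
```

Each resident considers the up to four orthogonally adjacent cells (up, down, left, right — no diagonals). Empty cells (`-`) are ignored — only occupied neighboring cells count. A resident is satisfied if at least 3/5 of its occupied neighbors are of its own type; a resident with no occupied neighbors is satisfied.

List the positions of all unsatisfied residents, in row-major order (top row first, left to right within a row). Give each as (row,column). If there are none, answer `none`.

(1,1)@ 2/2 ✓
(1,2)@ 3/3 ✓
(1,3)@ 2/3 ✓
(1,4)@ 2/3 ✓
(1,5)% 0/3 ✗
(1,6)@ 1/2 ✗
(2,1)@ 3/3 ✓
(2,2)@ 3/4 ✓
(2,3)% 0/4 ✗
(2,4)@ 3/4 ✓
(2,5)@ 3/4 ✓
(2,6)@ 3/3 ✓
(3,1)@ 2/2 ✓
(3,2)@ 4/4 ✓
(3,3)@ 3/4 ✓
(3,4)@ 4/4 ✓
(3,5)@ 4/4 ✓
(3,6)@ 3/3 ✓
(4,2)@ 3/3 ✓
(4,3)@ 3/4 ✓
(4,4)@ 4/4 ✓
(4,5)@ 4/4 ✓
(4,6)@ 2/2 ✓
(5,1)@ 1/2 ✗
(5,2)@ 3/4 ✓
(5,3)% 0/3 ✗
(5,4)@ 3/4 ✓
(5,5)@ 3/3 ✓
(6,1)% 1/3 ✗
(6,2)@ 1/3 ✗
(6,4)@ 3/3 ✓
(6,5)@ 4/4 ✓
(6,6)@ 2/2 ✓
(7,1)% 2/2 ✓
(7,2)% 2/3 ✓
(7,3)% 1/2 ✗
(7,4)@ 2/3 ✓
(7,5)@ 3/3 ✓
(7,6)@ 2/2 ✓

(1,5), (1,6), (2,3), (5,1), (5,3), (6,1), (6,2), (7,3)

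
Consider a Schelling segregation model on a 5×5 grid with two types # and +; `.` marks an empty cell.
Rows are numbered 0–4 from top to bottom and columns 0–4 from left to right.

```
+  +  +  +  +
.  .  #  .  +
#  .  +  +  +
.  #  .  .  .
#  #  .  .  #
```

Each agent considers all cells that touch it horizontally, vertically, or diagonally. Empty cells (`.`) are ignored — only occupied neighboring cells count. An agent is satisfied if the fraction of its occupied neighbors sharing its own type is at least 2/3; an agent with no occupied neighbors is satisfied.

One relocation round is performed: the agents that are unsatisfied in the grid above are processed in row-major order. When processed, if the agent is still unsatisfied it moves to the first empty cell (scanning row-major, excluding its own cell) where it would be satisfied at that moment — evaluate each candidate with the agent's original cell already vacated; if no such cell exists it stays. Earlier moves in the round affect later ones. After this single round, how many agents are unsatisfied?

0

Initially unsatisfied (in order): (1,2), (2,2).
  (1,2) → (2,1).
  (2,2) → (1,2).
Resulting grid:
+ + + + +
. . + . +
# # . + +
. # . . .
# # . . #
All satisfied now.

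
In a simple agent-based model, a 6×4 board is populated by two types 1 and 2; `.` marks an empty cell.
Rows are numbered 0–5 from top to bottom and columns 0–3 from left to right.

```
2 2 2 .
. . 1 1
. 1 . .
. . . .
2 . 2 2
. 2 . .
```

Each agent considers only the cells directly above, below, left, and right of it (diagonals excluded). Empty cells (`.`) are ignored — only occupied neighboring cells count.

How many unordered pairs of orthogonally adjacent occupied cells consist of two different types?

Scan each occupied cell's neighbors to the right and below so each pair is counted once.
From row 0: 1 unlike of 3 pairs (running 1/3).
From row 1: 0 unlike of 1 pairs (running 1/4).
From row 4: 0 unlike of 1 pairs (running 1/5).
Total adjacent occupied pairs: 5; unlike-type pairs: 1.

1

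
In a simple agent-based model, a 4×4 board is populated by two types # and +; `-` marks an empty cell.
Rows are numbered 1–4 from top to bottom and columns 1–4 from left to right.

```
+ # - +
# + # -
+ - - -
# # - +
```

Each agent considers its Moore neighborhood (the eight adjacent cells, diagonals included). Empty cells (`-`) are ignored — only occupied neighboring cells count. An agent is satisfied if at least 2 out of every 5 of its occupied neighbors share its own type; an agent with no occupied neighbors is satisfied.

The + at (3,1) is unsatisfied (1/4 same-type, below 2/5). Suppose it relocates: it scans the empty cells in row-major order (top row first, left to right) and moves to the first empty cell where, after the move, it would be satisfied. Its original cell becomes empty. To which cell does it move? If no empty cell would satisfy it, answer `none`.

Vacating (3,1). Empty cells in order:
  (1,3): 2/4 same-type → satisfied — stop here.

(1,3)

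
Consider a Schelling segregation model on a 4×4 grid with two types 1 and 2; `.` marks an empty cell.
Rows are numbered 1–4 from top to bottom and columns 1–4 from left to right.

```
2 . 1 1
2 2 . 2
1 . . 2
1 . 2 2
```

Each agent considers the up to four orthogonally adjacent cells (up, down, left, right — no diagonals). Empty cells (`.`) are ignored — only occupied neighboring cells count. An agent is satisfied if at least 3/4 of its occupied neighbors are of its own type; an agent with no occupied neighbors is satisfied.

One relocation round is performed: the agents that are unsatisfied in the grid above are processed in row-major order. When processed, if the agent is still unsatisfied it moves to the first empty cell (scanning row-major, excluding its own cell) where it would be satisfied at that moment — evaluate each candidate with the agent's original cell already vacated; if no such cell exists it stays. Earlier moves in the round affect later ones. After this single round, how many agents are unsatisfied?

2

Initially unsatisfied (in order): (1,4), (2,1), (2,4), (3,1).
  (1,4): no empty cell satisfies it; stays.
  (2,1) → (3,3).
  (2,4): no empty cell satisfies it; stays.
  (3,1): now satisfied by earlier moves; stays.
Resulting grid:
2 . 1 1
. 2 . 2
1 . 2 2
1 . 2 2
Unsatisfied now: (1,4), (2,4).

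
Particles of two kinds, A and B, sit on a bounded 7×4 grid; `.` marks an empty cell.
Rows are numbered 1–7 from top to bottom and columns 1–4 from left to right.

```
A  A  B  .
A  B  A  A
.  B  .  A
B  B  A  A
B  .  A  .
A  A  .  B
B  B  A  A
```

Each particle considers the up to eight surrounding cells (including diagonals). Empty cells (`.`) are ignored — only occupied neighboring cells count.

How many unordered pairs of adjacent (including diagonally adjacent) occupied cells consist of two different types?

Scan each occupied cell's neighbors to the right and below (and the two forward diagonals) so each pair is counted once.
Row 1: A(1,1)–A(1,2)= A(1,1)–A(2,1)= A(1,1)–B(2,2)≠ A(1,2)–B(1,3)≠ A(1,2)–B(2,2)≠ A(1,2)–A(2,3)= A(1,2)–A(2,1)= B(1,3)–A(2,3)≠ B(1,3)–A(2,4)≠ B(1,3)–B(2,2)=  → 5/10 unlike.
Row 2: A(2,1)–B(2,2)≠ A(2,1)–B(3,2)≠ B(2,2)–A(2,3)≠ B(2,2)–B(3,2)= A(2,3)–A(2,4)= A(2,3)–A(3,4)= A(2,3)–B(3,2)≠ A(2,4)–A(3,4)=  → 4/8 unlike.
Row 3: B(3,2)–B(4,2)= B(3,2)–A(4,3)≠ B(3,2)–B(4,1)= A(3,4)–A(4,4)= A(3,4)–A(4,3)=  → 1/5 unlike.
Row 4: B(4,1)–B(4,2)= B(4,1)–B(5,1)= B(4,2)–A(4,3)≠ B(4,2)–A(5,3)≠ B(4,2)–B(5,1)= A(4,3)–A(4,4)= A(4,3)–A(5,3)= A(4,4)–A(5,3)=  → 2/8 unlike.
Row 5: B(5,1)–A(6,1)≠ B(5,1)–A(6,2)≠ A(5,3)–B(6,4)≠ A(5,3)–A(6,2)=  → 3/4 unlike.
Row 6: A(6,1)–A(6,2)= A(6,1)–B(7,1)≠ A(6,1)–B(7,2)≠ A(6,2)–B(7,2)≠ A(6,2)–A(7,3)= A(6,2)–B(7,1)≠ B(6,4)–A(7,4)≠ B(6,4)–A(7,3)≠  → 6/8 unlike.
Row 7: B(7,1)–B(7,2)= B(7,2)–A(7,3)≠ A(7,3)–A(7,4)=  → 1/3 unlike.
Total adjacent occupied pairs: 46; unlike-type pairs: 22.

22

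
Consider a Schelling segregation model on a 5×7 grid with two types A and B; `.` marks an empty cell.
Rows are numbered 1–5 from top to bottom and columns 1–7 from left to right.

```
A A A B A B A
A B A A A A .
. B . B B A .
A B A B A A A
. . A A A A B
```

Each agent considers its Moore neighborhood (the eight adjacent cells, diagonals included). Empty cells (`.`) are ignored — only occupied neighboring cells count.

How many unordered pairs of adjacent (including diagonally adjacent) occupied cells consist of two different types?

Scan each occupied cell's neighbors to the right and below (and the two forward diagonals) so each pair is counted once.
Row 1: A(1,1)–A(1,2)= A(1,1)–A(2,1)= A(1,1)–B(2,2)≠ A(1,2)–A(1,3)= A(1,2)–B(2,2)≠ A(1,2)–A(2,3)= A(1,2)–A(2,1)= A(1,3)–B(1,4)≠ A(1,3)–A(2,3)= A(1,3)–A(2,4)= A(1,3)–B(2,2)≠ B(1,4)–A(1,5)≠ B(1,4)–A(2,4)≠ B(1,4)–A(2,5)≠ B(1,4)–A(2,3)≠ A(1,5)–B(1,6)≠ A(1,5)–A(2,5)= A(1,5)–A(2,6)= A(1,5)–A(2,4)= B(1,6)–A(1,7)≠ B(1,6)–A(2,6)≠ B(1,6)–A(2,5)≠ A(1,7)–A(2,6)=  → 12/23 unlike.
Row 2: A(2,1)–B(2,2)≠ A(2,1)–B(3,2)≠ B(2,2)–A(2,3)≠ B(2,2)–B(3,2)= A(2,3)–A(2,4)= A(2,3)–B(3,4)≠ A(2,3)–B(3,2)≠ A(2,4)–A(2,5)= A(2,4)–B(3,4)≠ A(2,4)–B(3,5)≠ A(2,5)–A(2,6)= A(2,5)–B(3,5)≠ A(2,5)–A(3,6)= A(2,5)–B(3,4)≠ A(2,6)–A(3,6)= A(2,6)–B(3,5)≠  → 10/16 unlike.
Row 3: B(3,2)–B(4,2)= B(3,2)–A(4,3)≠ B(3,2)–A(4,1)≠ B(3,4)–B(3,5)= B(3,4)–B(4,4)= B(3,4)–A(4,5)≠ B(3,4)–A(4,3)≠ B(3,5)–A(3,6)≠ B(3,5)–A(4,5)≠ B(3,5)–A(4,6)≠ B(3,5)–B(4,4)= A(3,6)–A(4,6)= A(3,6)–A(4,7)= A(3,6)–A(4,5)=  → 7/14 unlike.
Row 4: A(4,1)–B(4,2)≠ B(4,2)–A(4,3)≠ B(4,2)–A(5,3)≠ A(4,3)–B(4,4)≠ A(4,3)–A(5,3)= A(4,3)–A(5,4)= B(4,4)–A(4,5)≠ B(4,4)–A(5,4)≠ B(4,4)–A(5,5)≠ B(4,4)–A(5,3)≠ A(4,5)–A(4,6)= A(4,5)–A(5,5)= A(4,5)–A(5,6)= A(4,5)–A(5,4)= A(4,6)–A(4,7)= A(4,6)–A(5,6)= A(4,6)–B(5,7)≠ A(4,6)–A(5,5)= A(4,7)–B(5,7)≠ A(4,7)–A(5,6)=  → 10/20 unlike.
Row 5: A(5,3)–A(5,4)= A(5,4)–A(5,5)= A(5,5)–A(5,6)= A(5,6)–B(5,7)≠  → 1/4 unlike.
Total adjacent occupied pairs: 77; unlike-type pairs: 40.

40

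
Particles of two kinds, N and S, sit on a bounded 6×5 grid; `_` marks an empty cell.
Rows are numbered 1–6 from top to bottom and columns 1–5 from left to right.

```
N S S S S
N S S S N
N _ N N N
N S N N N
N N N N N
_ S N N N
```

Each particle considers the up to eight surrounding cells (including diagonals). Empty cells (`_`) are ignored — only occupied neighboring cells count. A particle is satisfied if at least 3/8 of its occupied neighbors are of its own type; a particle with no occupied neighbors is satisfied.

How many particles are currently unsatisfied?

(1,1)N 1/3 unhappy
(1,2)S 3/5 ok
(1,3)S 5/5 ok
(1,4)S 4/5 ok
(1,5)S 2/3 ok
(2,1)N 2/4 ok
(2,2)S 3/7 ok
(2,3)S 5/7 ok
(2,4)S 4/8 ok
(2,5)N 2/5 ok
(3,1)N 2/4 ok
(3,3)N 3/7 ok
(3,4)N 6/8 ok
(3,5)N 4/5 ok
(4,1)N 3/4 ok
(4,2)S 0/7 unhappy
(4,3)N 6/7 ok
(4,4)N 8/8 ok
(4,5)N 5/5 ok
(5,1)N 2/4 ok
(5,2)N 5/7 ok
(5,3)N 6/8 ok
(5,4)N 8/8 ok
(5,5)N 5/5 ok
(6,2)S 0/4 unhappy
(6,3)N 4/5 ok
(6,4)N 5/5 ok
(6,5)N 3/3 ok
Unsatisfied: (1,1), (4,2), (6,2) — 3 in total.

3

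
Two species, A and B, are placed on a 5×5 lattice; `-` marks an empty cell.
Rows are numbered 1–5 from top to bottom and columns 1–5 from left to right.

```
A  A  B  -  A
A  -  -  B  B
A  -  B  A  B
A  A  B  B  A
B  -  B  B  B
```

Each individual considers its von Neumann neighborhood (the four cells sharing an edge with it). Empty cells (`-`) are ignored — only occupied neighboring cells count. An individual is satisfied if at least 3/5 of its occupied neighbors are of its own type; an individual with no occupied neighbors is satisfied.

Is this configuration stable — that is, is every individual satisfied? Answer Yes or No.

No

(1,1)A 2/2 ✓
(1,2)A 1/2 ✗
(1,3)B 0/1 ✗
(1,5)A 0/1 ✗
(2,1)A 2/2 ✓
(2,4)B 1/2 ✗
(2,5)B 2/3 ✓
(3,1)A 2/2 ✓
(3,3)B 1/2 ✗
(3,4)A 0/4 ✗
(3,5)B 1/3 ✗
(4,1)A 2/3 ✓
(4,2)A 1/2 ✗
(4,3)B 3/4 ✓
(4,4)B 2/4 ✗
(4,5)A 0/3 ✗
(5,1)B 0/1 ✗
(5,3)B 2/2 ✓
(5,4)B 3/3 ✓
(5,5)B 1/2 ✗
For instance (1,2) has only 1/2 same-type neighbors, below 3/5.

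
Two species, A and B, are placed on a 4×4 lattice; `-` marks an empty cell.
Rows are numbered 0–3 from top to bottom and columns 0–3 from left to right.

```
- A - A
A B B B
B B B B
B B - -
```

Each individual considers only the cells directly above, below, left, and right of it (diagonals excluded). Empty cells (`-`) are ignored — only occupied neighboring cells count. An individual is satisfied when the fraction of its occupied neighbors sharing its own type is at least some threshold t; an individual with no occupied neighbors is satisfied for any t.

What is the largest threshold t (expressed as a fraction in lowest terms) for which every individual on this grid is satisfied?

Row 0: (0,1)A 0/1 · (0,3)A 0/1
Row 1: (1,0)A 0/2 · (1,1)B 2/4 · (1,2)B 3/3 · (1,3)B 2/3
Row 2: (2,0)B 2/3 · (2,1)B 4/4 · (2,2)B 3/3 · (2,3)B 2/2
Row 3: (3,0)B 2/2 · (3,1)B 2/2
The smallest same-type fraction is 0/1 at (0,1), which reduces to 0/1. Any threshold above that leaves this individual unsatisfied.

0/1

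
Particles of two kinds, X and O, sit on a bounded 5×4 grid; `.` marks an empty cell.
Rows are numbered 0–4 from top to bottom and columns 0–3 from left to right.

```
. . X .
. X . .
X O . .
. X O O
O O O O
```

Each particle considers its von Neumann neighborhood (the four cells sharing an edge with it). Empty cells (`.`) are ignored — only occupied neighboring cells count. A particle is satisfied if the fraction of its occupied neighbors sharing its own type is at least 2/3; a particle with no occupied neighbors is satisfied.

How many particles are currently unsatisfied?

4

(0,2)X 0/0 satisfied
(1,1)X 0/1 not
(2,0)X 0/1 not
(2,1)O 0/3 not
(3,1)X 0/3 not
(3,2)O 2/3 satisfied
(3,3)O 2/2 satisfied
(4,0)O 1/1 satisfied
(4,1)O 2/3 satisfied
(4,2)O 3/3 satisfied
(4,3)O 2/2 satisfied
Unsatisfied: (1,1), (2,0), (2,1), (3,1) — 4 in total.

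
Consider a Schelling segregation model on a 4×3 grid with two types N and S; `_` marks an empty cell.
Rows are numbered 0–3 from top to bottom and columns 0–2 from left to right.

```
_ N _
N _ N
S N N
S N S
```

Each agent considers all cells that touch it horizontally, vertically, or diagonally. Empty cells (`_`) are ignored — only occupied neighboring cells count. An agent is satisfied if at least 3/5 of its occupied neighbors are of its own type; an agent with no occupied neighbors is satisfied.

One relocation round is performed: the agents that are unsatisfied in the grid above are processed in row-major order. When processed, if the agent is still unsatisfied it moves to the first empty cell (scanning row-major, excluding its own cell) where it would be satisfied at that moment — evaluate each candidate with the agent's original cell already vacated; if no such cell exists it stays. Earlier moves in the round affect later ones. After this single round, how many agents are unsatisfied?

Initially unsatisfied (in order): (2,0), (2,1), (3,0), (3,1), (3,2).
  (2,0): no empty cell satisfies it; stays.
  (2,1) → (0,0).
  (3,0): no empty cell satisfies it; stays.
  (3,1) → (0,2).
  (3,2) → (3,1).
Resulting grid:
N N N
N _ N
S _ N
S S _
Unsatisfied now: (2,2).

1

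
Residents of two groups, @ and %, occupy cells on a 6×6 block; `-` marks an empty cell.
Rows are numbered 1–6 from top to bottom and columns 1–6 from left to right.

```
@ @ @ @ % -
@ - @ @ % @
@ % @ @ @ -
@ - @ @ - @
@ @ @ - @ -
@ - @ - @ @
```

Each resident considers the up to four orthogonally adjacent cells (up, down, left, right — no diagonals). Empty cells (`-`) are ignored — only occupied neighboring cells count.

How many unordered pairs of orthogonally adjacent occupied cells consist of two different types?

Scan each occupied cell's neighbors to the right and below so each pair is counted once.
From row 1: 1 unlike of 8 pairs (running 1/8).
From row 2: 3 unlike of 7 pairs (running 4/15).
From row 3: 2 unlike of 7 pairs (running 6/22).
From row 4: 0 unlike of 3 pairs (running 6/25).
From row 5: 0 unlike of 5 pairs (running 6/30).
From row 6: 0 unlike of 1 pairs (running 6/31).
Total adjacent occupied pairs: 31; unlike-type pairs: 6.

6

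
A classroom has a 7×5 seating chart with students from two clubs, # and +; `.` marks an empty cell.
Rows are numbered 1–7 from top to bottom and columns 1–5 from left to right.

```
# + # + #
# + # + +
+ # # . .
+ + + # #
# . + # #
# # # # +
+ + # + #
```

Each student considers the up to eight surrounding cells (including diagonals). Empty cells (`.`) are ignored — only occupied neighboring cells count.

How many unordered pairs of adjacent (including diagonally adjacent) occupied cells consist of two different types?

48

Scan each occupied cell's neighbors to the right and below (and the two forward diagonals) so each pair is counted once.
Row 1: #(1,1)–+(1,2)≠ #(1,1)–#(2,1)= #(1,1)–+(2,2)≠ +(1,2)–#(1,3)≠ +(1,2)–+(2,2)= +(1,2)–#(2,3)≠ +(1,2)–#(2,1)≠ #(1,3)–+(1,4)≠ #(1,3)–#(2,3)= #(1,3)–+(2,4)≠ #(1,3)–+(2,2)≠ +(1,4)–#(1,5)≠ +(1,4)–+(2,4)= +(1,4)–+(2,5)= +(1,4)–#(2,3)≠ #(1,5)–+(2,5)≠ #(1,5)–+(2,4)≠  → 12/17 unlike.
Row 2: #(2,1)–+(2,2)≠ #(2,1)–+(3,1)≠ #(2,1)–#(3,2)= +(2,2)–#(2,3)≠ +(2,2)–#(3,2)≠ +(2,2)–#(3,3)≠ +(2,2)–+(3,1)= #(2,3)–+(2,4)≠ #(2,3)–#(3,3)= #(2,3)–#(3,2)= +(2,4)–+(2,5)= +(2,4)–#(3,3)≠  → 7/12 unlike.
Row 3: +(3,1)–#(3,2)≠ +(3,1)–+(4,1)= +(3,1)–+(4,2)= #(3,2)–#(3,3)= #(3,2)–+(4,2)≠ #(3,2)–+(4,3)≠ #(3,2)–+(4,1)≠ #(3,3)–+(4,3)≠ #(3,3)–#(4,4)= #(3,3)–+(4,2)≠  → 6/10 unlike.
Row 4: +(4,1)–+(4,2)= +(4,1)–#(5,1)≠ +(4,2)–+(4,3)= +(4,2)–+(5,3)= +(4,2)–#(5,1)≠ +(4,3)–#(4,4)≠ +(4,3)–+(5,3)= +(4,3)–#(5,4)≠ #(4,4)–#(4,5)= #(4,4)–#(5,4)= #(4,4)–#(5,5)= #(4,4)–+(5,3)≠ #(4,5)–#(5,5)= #(4,5)–#(5,4)=  → 5/14 unlike.
Row 5: #(5,1)–#(6,1)= #(5,1)–#(6,2)= +(5,3)–#(5,4)≠ +(5,3)–#(6,3)≠ +(5,3)–#(6,4)≠ +(5,3)–#(6,2)≠ #(5,4)–#(5,5)= #(5,4)–#(6,4)= #(5,4)–+(6,5)≠ #(5,4)–#(6,3)= #(5,5)–+(6,5)≠ #(5,5)–#(6,4)=  → 6/12 unlike.
Row 6: #(6,1)–#(6,2)= #(6,1)–+(7,1)≠ #(6,1)–+(7,2)≠ #(6,2)–#(6,3)= #(6,2)–+(7,2)≠ #(6,2)–#(7,3)= #(6,2)–+(7,1)≠ #(6,3)–#(6,4)= #(6,3)–#(7,3)= #(6,3)–+(7,4)≠ #(6,3)–+(7,2)≠ #(6,4)–+(6,5)≠ #(6,4)–+(7,4)≠ #(6,4)–#(7,5)= #(6,4)–#(7,3)= +(6,5)–#(7,5)≠ +(6,5)–+(7,4)=  → 9/17 unlike.
Row 7: +(7,1)–+(7,2)= +(7,2)–#(7,3)≠ #(7,3)–+(7,4)≠ +(7,4)–#(7,5)≠  → 3/4 unlike.
Total adjacent occupied pairs: 86; unlike-type pairs: 48.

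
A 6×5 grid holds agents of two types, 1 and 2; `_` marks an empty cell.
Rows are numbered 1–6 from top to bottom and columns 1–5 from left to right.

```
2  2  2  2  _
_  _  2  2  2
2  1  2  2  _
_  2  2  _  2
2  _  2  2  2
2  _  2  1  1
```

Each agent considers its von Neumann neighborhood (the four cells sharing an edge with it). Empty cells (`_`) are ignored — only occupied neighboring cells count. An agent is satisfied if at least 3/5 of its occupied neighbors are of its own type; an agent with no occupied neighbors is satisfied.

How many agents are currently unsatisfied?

(1,1)2 1/1 ✓
(1,2)2 2/2 ✓
(1,3)2 3/3 ✓
(1,4)2 2/2 ✓
(2,3)2 3/3 ✓
(2,4)2 4/4 ✓
(2,5)2 1/1 ✓
(3,1)2 0/1 ✗
(3,2)1 0/3 ✗
(3,3)2 3/4 ✓
(3,4)2 2/2 ✓
(4,2)2 1/2 ✗
(4,3)2 3/3 ✓
(4,5)2 1/1 ✓
(5,1)2 1/1 ✓
(5,3)2 3/3 ✓
(5,4)2 2/3 ✓
(5,5)2 2/3 ✓
(6,1)2 1/1 ✓
(6,3)2 1/2 ✗
(6,4)1 1/3 ✗
(6,5)1 1/2 ✗
Unsatisfied: (3,1), (3,2), (4,2), (6,3), (6,4), (6,5) — 6 in total.

6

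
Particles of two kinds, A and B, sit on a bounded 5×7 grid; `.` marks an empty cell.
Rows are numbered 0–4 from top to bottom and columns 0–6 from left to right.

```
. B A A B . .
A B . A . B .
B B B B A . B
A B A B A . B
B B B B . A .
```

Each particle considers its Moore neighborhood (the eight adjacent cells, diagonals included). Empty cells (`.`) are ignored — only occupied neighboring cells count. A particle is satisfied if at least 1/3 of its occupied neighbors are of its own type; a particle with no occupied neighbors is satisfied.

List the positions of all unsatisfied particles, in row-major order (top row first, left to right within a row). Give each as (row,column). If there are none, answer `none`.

Row 0: (0,1)B 1/3 satisfied · (0,2)A 2/4 satisfied · (0,3)A 2/3 satisfied · (0,4)B 1/3 satisfied
Row 1: (1,0)A 0/4 not · (1,1)B 4/6 satisfied · (1,3)A 3/6 satisfied · (1,5)B 2/3 satisfied
Row 2: (2,0)B 3/5 satisfied · (2,1)B 4/7 satisfied · (2,2)B 5/7 satisfied · (2,3)B 2/6 satisfied · (2,4)A 2/5 satisfied · (2,6)B 2/2 satisfied
Row 3: (3,0)A 0/5 not · (3,1)B 6/8 satisfied · (3,2)A 0/8 not · (3,3)B 4/7 satisfied · (3,4)A 2/5 satisfied · (3,6)B 1/2 satisfied
Row 4: (4,0)B 2/3 satisfied · (4,1)B 3/5 satisfied · (4,2)B 4/5 satisfied · (4,3)B 2/4 satisfied · (4,5)A 1/2 satisfied

(1,0), (3,0), (3,2)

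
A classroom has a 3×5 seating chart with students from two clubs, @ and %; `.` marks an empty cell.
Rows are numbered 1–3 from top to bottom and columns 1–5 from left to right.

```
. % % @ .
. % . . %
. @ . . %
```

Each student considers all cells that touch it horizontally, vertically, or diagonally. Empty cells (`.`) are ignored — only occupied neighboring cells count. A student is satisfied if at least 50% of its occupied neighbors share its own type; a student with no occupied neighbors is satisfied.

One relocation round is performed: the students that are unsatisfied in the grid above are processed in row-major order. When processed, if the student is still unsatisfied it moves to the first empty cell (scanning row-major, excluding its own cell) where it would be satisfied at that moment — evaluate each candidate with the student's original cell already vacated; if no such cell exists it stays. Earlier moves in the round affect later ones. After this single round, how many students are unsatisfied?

Initially unsatisfied (in order): (1,4), (3,2).
  (1,4) → (3,1).
  (3,2): now satisfied by earlier moves; stays.
Resulting grid:
. % % . .
. % . . %
@ @ . . %
All satisfied now.

0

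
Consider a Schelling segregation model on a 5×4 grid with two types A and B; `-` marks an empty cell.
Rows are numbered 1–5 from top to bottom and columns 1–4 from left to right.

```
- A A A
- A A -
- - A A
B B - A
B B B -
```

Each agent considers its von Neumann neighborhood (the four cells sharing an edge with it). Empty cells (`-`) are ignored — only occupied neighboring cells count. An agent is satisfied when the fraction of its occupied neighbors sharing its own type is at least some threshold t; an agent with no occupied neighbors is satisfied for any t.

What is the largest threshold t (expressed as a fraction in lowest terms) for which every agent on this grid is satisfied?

Row 1: (1,2)A 2/2 · (1,3)A 3/3 · (1,4)A 1/1
Row 2: (2,2)A 2/2 · (2,3)A 3/3
Row 3: (3,3)A 2/2 · (3,4)A 2/2
Row 4: (4,1)B 2/2 · (4,2)B 2/2 · (4,4)A 1/1
Row 5: (5,1)B 2/2 · (5,2)B 3/3 · (5,3)B 1/1
The smallest same-type fraction is 2/2 at (1,2), which reduces to 1/1. Any threshold above that leaves this agent unsatisfied.

1/1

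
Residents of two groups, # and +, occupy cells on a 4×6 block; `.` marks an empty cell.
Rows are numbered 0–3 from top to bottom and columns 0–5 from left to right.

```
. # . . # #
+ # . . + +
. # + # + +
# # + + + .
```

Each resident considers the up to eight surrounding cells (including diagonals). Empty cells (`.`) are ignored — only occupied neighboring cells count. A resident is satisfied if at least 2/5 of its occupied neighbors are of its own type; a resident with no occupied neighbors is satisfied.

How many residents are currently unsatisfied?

5

(0,1)# 1/2 ✓
(0,4)# 1/3 ✗
(0,5)# 1/3 ✗
(1,0)+ 0/3 ✗
(1,1)# 2/4 ✓
(1,4)+ 3/6 ✓
(1,5)+ 3/5 ✓
(2,1)# 3/6 ✓
(2,2)+ 2/6 ✗
(2,3)# 0/6 ✗
(2,4)+ 5/6 ✓
(2,5)+ 4/4 ✓
(3,0)# 2/2 ✓
(3,1)# 2/4 ✓
(3,2)+ 2/5 ✓
(3,3)+ 4/5 ✓
(3,4)+ 3/4 ✓
Unsatisfied: (0,4), (0,5), (1,0), (2,2), (2,3) — 5 in total.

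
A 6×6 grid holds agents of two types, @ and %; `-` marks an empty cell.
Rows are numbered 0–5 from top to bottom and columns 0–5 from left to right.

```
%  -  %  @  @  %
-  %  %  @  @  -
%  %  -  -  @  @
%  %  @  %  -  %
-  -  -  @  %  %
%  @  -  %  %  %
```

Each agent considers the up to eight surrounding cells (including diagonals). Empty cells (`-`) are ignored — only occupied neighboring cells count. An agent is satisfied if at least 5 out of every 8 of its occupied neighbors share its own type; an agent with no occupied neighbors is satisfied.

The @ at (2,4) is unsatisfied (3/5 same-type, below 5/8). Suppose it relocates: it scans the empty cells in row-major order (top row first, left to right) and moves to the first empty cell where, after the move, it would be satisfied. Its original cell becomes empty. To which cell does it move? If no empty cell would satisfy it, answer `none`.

Vacating (2,4). Empty cells in order:
  (0,1): 0/4 same-type → still unsatisfied.
  (1,0): 0/4 same-type → still unsatisfied.
  (1,5): 3/4 same-type → satisfied — stop here.

(1,5)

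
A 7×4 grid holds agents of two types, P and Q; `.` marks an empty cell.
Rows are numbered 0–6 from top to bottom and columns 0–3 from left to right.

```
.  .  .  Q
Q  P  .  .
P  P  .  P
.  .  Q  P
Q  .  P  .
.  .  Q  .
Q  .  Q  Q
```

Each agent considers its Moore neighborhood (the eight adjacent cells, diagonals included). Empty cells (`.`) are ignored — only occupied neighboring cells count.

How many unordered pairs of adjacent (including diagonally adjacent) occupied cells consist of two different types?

8

Scan each occupied cell's neighbors to the right and below (and the two forward diagonals) so each pair is counted once.
Row 1: Q(1,0)–P(1,1)≠ Q(1,0)–P(2,0)≠ Q(1,0)–P(2,1)≠ P(1,1)–P(2,1)= P(1,1)–P(2,0)=  → 3/5 unlike.
Row 2: P(2,0)–P(2,1)= P(2,1)–Q(3,2)≠ P(2,3)–P(3,3)= P(2,3)–Q(3,2)≠  → 2/4 unlike.
Row 3: Q(3,2)–P(3,3)≠ Q(3,2)–P(4,2)≠ P(3,3)–P(4,2)=  → 2/3 unlike.
Row 4: P(4,2)–Q(5,2)≠  → 1/1 unlike.
Row 5: Q(5,2)–Q(6,2)= Q(5,2)–Q(6,3)=  → 0/2 unlike.
Row 6: Q(6,2)–Q(6,3)=  → 0/1 unlike.
Total adjacent occupied pairs: 16; unlike-type pairs: 8.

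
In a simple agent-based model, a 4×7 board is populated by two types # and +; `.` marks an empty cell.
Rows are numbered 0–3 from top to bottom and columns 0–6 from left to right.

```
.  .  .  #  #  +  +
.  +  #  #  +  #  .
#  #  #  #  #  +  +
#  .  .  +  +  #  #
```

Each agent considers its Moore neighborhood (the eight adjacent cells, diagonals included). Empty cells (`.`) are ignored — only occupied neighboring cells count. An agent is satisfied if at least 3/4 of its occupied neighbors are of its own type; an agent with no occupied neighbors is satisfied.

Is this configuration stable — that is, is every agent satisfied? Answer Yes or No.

(0,3)# 3/4 ok
(0,4)# 3/5 unhappy
(0,5)+ 2/4 unhappy
(0,6)+ 1/2 unhappy
(1,1)+ 0/4 unhappy
(1,2)# 5/6 ok
(1,3)# 6/7 ok
(1,4)+ 2/8 unhappy
(1,5)# 2/7 unhappy
(2,0)# 2/3 unhappy
(2,1)# 4/5 ok
(2,2)# 4/6 unhappy
(2,3)# 4/7 unhappy
(2,4)# 4/8 unhappy
(2,5)+ 3/7 unhappy
(2,6)+ 1/4 unhappy
(3,0)# 2/2 ok
(3,3)+ 1/4 unhappy
(3,4)+ 2/5 unhappy
(3,5)# 2/5 unhappy
(3,6)# 1/3 unhappy
For instance (0,4) has only 3/5 same-type neighbors, below 3/4.

No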